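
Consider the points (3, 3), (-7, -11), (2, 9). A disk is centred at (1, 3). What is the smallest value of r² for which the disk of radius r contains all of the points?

The required radius is the distance from (1, 3) to the farthest point.
Squared distances: 4, 260, 37.
Maximum is 260, attained at (-7, -11).

260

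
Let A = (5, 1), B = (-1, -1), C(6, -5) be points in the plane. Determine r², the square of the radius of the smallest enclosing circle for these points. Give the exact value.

12025/722

Side lengths²: AB² = 40, AC² = 37, BC² = 65.
Since BC² = 65 < 40 + 37 = 77, the triangle is acute, so the smallest enclosing circle is the circumcircle.
Circumcentre = (107/38, -93/38), r² = 12025/722.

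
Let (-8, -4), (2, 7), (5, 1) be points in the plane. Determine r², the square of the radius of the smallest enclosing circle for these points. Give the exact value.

107185/1922

Call the three points A, B, C in the order given.
Side lengths²: AB² = 221, AC² = 194, BC² = 45.
Since AB² = 221 < 194 + 45 = 239, the triangle is acute, so the smallest enclosing circle is the circumcircle.
Circumcentre = (-153/62, 63/62), r² = 107185/1922.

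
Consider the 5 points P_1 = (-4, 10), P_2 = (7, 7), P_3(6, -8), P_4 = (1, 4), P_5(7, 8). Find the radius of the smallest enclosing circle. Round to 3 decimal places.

A smallest enclosing disk is always determined by at most three of the input points on its boundary.
The farthest pair is P_1–P_3 with squared distance 424. The circle on this segment as diameter has centre (1, 1) and r² = 424/4 = 106.
Check P_2: distance² to centre = 72 ≤ 106, so it lies inside.
All remaining points lie in this disk, and no smaller disk contains both endpoints, so this is the minimum enclosing circle.
r = √106 ≈ 10.296.

10.296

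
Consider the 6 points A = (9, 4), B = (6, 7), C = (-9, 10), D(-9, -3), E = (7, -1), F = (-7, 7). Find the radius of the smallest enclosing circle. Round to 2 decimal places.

The minimum enclosing circle is determined by three boundary points: A, C, D.
Their circumcentre is (-7/6, 3.5) with r² = 1865/18.
The farthest remaining point E is at distance² 1565/18 ≤ 1865/18.
r = √(1865/18) ≈ 10.18.

10.18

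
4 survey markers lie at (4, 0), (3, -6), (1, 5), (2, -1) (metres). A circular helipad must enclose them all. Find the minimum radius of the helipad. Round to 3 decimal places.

A smallest enclosing disk is always determined by at most three of the input points on its boundary.
The farthest pair is (3, -6)–(1, 5) with squared distance 125. The circle on this segment as diameter has centre (2, -0.5) and r² = 125/4 = 31.25.
Check (4, 0): distance² to centre = 4.25 ≤ 31.25, so it lies inside.
All remaining points lie in this disk, and no smaller disk contains both endpoints, so this is the minimum enclosing circle.
r = √(31.25) ≈ 5.590.

5.590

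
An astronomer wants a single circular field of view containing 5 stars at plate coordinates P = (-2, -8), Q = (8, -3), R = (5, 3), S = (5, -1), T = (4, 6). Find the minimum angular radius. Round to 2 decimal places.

The minimum enclosing circle of a finite set is fixed by two of the points (as a diameter) or three (as a circumcircle).
The farthest pair is P–T with squared distance 232. The circle on this segment as diameter has centre (1, -1) and r² = 232/4 = 58.
Check Q: distance² to centre = 53 ≤ 58, so it lies inside.
All remaining points lie in this disk, and no smaller disk contains both endpoints, so this is the minimum enclosing circle.
r = √58 ≈ 7.62.

7.62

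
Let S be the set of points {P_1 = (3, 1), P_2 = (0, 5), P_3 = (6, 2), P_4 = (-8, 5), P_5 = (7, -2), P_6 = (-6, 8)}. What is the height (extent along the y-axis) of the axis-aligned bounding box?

max y = 8, min y = -2, so height = 10.

10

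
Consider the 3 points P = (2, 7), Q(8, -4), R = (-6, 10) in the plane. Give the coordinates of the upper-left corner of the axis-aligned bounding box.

(-6, 10)

x-range [-6, 8], y-range [-4, 10].
The upper-left corner is (-6, 10).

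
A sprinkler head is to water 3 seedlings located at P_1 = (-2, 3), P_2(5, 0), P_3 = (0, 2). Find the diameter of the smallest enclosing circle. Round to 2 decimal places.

Side lengths²: P_1P_2² = 58, P_1P_3² = 5, P_2P_3² = 29.
Since P_1P_2² = 58 ≥ 29 + 5 = 34, the angle opposite P_1P_2 is not acute, so the smallest enclosing circle has P_1P_2 as diameter.
Centre = midpoint of P_1P_2 = (1.5, 1.5), r² = 58/4 = 14.5.
Diameter = 2r = 2√(14.5) ≈ 7.62.

7.62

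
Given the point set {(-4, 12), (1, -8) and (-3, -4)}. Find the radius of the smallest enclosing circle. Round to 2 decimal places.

10.31

Call the three points A, B, C in the order given.
Side lengths²: AB² = 425, AC² = 257, BC² = 32.
Since AB² = 425 ≥ 257 + 32 = 289, the angle opposite AB is not acute, so the smallest enclosing circle has AB as diameter.
Centre = midpoint of AB = (-1.5, 2), r² = 425/4 = 106.25.
r = √(106.25) ≈ 10.31.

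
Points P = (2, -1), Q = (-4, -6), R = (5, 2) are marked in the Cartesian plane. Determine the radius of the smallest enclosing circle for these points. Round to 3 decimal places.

6.021

Side lengths²: PQ² = 61, PR² = 18, QR² = 145.
Since QR² = 145 ≥ 61 + 18 = 79, the angle opposite QR is not acute, so the smallest enclosing circle has QR as diameter.
Centre = midpoint of QR = (0.5, -2), r² = 145/4 = 36.25.
r = √(36.25) ≈ 6.021.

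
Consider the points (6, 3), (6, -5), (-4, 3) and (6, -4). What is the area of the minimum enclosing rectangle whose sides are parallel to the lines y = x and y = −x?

90

In coordinates u = x + y, v = x − y the rectangle is axis-aligned; the map (x,y)→(u,v) scales areas by 2.
u-values: 9, 1, -1, 2; range = 9 − (-1) = 10.
v-values: 3, 11, -7, 10; range = 11 − (-7) = 18.
Area = (10 × 18) / 2 = 90.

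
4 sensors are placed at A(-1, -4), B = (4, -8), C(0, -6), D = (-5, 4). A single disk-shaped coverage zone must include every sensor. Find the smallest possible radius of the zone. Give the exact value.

7.5

The farthest pair is B–D with squared distance 225. The circle on this segment as diameter has centre (-0.5, -2) and r² = 225/4 = 56.25.
Check A: distance² to centre = 4.25 ≤ 56.25, so it lies inside.
All remaining points lie in this disk, and no smaller disk contains both endpoints, so this is the minimum enclosing circle.
r = √(56.25) = 7.5.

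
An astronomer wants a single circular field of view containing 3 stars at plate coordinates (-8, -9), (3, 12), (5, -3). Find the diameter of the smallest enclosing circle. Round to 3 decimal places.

23.707

Call the three points A, B, C in the order given.
Side lengths²: AB² = 562, AC² = 205, BC² = 229.
Since AB² = 562 ≥ 229 + 205 = 434, the angle opposite AB is not acute, so the smallest enclosing circle has AB as diameter.
Centre = midpoint of AB = (-2.5, 1.5), r² = 562/4 = 140.5.
Diameter = 2r = 2√(140.5) ≈ 23.707.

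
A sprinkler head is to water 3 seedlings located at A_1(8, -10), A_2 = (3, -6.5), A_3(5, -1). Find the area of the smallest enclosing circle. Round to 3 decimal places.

70.686

Side lengths²: A_1A_2² = 37.25, A_1A_3² = 90, A_2A_3² = 34.25.
Since A_1A_3² = 90 ≥ 37.25 + 34.25 = 71.5, the angle opposite A_1A_3 is not acute, so the smallest enclosing circle has A_1A_3 as diameter.
Centre = midpoint of A_1A_3 = (6.5, -5.5), r² = 90/4 = 22.5.
Area = π·r² = π·22.5 ≈ 70.686.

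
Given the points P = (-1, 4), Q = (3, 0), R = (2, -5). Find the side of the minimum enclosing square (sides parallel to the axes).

The bounding box has width 4 and height 9.
An axis-aligned square enclosing the set must have side ≥ max(width, height).
So the minimum side is max(4, 9) = 9.

9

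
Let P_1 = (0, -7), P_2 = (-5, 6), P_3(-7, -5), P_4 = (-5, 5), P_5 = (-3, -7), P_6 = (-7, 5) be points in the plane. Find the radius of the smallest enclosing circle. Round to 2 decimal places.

By Welzl's lemma the MEC is supported by two points (diametrically opposite) or three points (on a circumcircle).
The minimum enclosing circle is determined by three boundary points: P_1, P_2, P_6.
Their circumcentre is (-181/62, -41/62) with r² = 93605/1922.
The farthest remaining point P_5 is at distance² 77237/1922 ≤ 93605/1922.
r = √(93605/1922) ≈ 6.98.

6.98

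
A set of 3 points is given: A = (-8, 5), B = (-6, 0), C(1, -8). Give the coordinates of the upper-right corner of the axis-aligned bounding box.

(1, 5)

x-range [-8, 1], y-range [-8, 5].
The upper-right corner is (1, 5).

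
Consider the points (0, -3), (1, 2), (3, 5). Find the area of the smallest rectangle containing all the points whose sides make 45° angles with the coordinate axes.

27.5

In coordinates u = x + y, v = x − y the rectangle is axis-aligned; the map (x,y)→(u,v) scales areas by 2.
u-values: -3, 3, 8; range = 8 − (-3) = 11.
v-values: 3, -1, -2; range = 3 − (-2) = 5.
Area = (11 × 5) / 2 = 27.5.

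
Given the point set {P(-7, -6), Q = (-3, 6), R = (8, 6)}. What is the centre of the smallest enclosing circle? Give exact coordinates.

Side lengths²: PQ² = 160, PR² = 369, QR² = 121.
Since PR² = 369 ≥ 160 + 121 = 281, the angle opposite PR is not acute, so the smallest enclosing circle has PR as diameter.
Centre = midpoint of PR = (0.5, 0), r² = 369/4 = 92.25.
Centre = (0.5, 0).

(0.5, 0)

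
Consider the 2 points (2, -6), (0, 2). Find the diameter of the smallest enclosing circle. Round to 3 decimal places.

The smallest circle enclosing two points has them as diameter endpoints.
Centre = midpoint = (1, -2); r² = |(2, -6)−(0, 2)|²/4 = 68/4 = 17.
Diameter = 2r = 2√17 ≈ 8.246.

8.246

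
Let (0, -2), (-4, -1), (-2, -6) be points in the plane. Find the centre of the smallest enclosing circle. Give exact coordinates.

Call the three points A, B, C in the order given.
Side lengths²: AB² = 17, AC² = 20, BC² = 29.
Since BC² = 29 < 20 + 17 = 37, the triangle is acute, so the smallest enclosing circle is the circumcircle.
Circumcentre = (-22/9, -59/18), r² = 2465/324.
Centre = (-22/9, -59/18).

(-22/9, -59/18)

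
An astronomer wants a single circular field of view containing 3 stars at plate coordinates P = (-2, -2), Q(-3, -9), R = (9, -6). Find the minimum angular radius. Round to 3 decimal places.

6.319

Side lengths²: PQ² = 50, PR² = 137, QR² = 153.
Since QR² = 153 < 137 + 50 = 187, the triangle is acute, so the smallest enclosing circle is the circumcircle.
Circumcentre = (145/54, -337/54), r² = 58225/1458.
r = √(58225/1458) ≈ 6.319.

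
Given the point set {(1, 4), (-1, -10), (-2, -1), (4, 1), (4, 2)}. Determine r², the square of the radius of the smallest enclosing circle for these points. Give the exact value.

The farthest pair is (1, 4)–(-1, -10) with squared distance 200. The circle on this segment as diameter has centre (0, -3) and r² = 200/4 = 50.
Check (-2, -1): distance² to centre = 8 ≤ 50, so it lies inside.
All remaining points lie in this disk, and no smaller disk contains both endpoints, so this is the minimum enclosing circle.

50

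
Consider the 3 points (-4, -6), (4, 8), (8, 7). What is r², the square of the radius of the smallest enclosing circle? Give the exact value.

78.25

Call the three points A, B, C in the order given.
Side lengths²: AB² = 260, AC² = 313, BC² = 17.
Since AC² = 313 ≥ 260 + 17 = 277, the angle opposite AC is not acute, so the smallest enclosing circle has AC as diameter.
Centre = midpoint of AC = (2, 0.5), r² = 313/4 = 78.25.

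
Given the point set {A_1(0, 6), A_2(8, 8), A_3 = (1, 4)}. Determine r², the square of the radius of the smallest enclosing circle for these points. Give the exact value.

Side lengths²: A_1A_2² = 68, A_1A_3² = 5, A_2A_3² = 65.
Since A_1A_2² = 68 < 65 + 5 = 70, the triangle is acute, so the smallest enclosing circle is the circumcircle.
Circumcentre = (73/18, 61/9), r² = 5525/324.

5525/324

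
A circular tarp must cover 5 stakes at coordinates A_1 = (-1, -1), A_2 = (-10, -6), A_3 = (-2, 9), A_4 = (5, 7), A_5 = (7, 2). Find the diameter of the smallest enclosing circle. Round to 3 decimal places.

The farthest pair is A_2–A_4 with squared distance 394. The circle on this segment as diameter has centre (-2.5, 0.5) and r² = 394/4 = 98.5.
Check A_1: distance² to centre = 4.5 ≤ 98.5, so it lies inside.
All remaining points lie in this disk, and no smaller disk contains both endpoints, so this is the minimum enclosing circle.
Diameter = 2r = 2√(98.5) ≈ 19.849.

19.849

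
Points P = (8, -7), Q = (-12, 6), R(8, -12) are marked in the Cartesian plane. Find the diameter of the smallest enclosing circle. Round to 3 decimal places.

26.907

Side lengths²: PQ² = 569, PR² = 25, QR² = 724.
Since QR² = 724 ≥ 569 + 25 = 594, the angle opposite QR is not acute, so the smallest enclosing circle has QR as diameter.
Centre = midpoint of QR = (-2, -3), r² = 724/4 = 181.
Diameter = 2r = 2√181 ≈ 26.907.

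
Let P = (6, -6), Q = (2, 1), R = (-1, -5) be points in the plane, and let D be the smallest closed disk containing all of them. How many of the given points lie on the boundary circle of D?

3

Side lengths²: PQ² = 65, PR² = 50, QR² = 45.
Since PQ² = 65 < 50 + 45 = 95, the triangle is acute, so the smallest enclosing circle is the circumcircle.
Circumcentre = (17/6, -19/6), r² = 325/18.
The points at distance exactly r from the centre are P, Q, R — 3 points.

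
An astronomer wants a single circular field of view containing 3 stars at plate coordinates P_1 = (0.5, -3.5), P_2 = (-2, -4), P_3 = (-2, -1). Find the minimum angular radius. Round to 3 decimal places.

1.803

Side lengths²: P_1P_2² = 6.5, P_1P_3² = 12.5, P_2P_3² = 9.
Since P_1P_3² = 12.5 < 9 + 6.5 = 15.5, the triangle is acute, so the smallest enclosing circle is the circumcircle.
Circumcentre = (-1, -2.5), r² = 3.25.
r = √(3.25) ≈ 1.803.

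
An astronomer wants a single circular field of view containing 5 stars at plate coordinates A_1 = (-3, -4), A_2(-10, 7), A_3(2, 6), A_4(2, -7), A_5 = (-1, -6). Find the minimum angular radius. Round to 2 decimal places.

9.22

By Welzl's lemma the MEC is supported by two points (diametrically opposite) or three points (on a circumcircle).
The farthest pair is A_2–A_4 with squared distance 340. The circle on this segment as diameter has centre (-4, 0) and r² = 340/4 = 85.
Check A_1: distance² to centre = 17 ≤ 85, so it lies inside.
All remaining points lie in this disk, and no smaller disk contains both endpoints, so this is the minimum enclosing circle.
r = √85 ≈ 9.22.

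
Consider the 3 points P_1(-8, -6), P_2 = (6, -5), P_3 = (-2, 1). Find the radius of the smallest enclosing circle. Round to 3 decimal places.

Side lengths²: P_1P_2² = 197, P_1P_3² = 85, P_2P_3² = 100.
Since P_1P_2² = 197 ≥ 100 + 85 = 185, the angle opposite P_1P_2 is not acute, so the smallest enclosing circle has P_1P_2 as diameter.
Centre = midpoint of P_1P_2 = (-1, -5.5), r² = 197/4 = 49.25.
r = √(49.25) ≈ 7.018.

7.018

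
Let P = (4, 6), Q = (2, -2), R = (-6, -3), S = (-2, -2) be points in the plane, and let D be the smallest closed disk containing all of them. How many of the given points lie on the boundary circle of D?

The minimum enclosing circle of a finite set is fixed by two of the points (as a diameter) or three (as a circumcircle).
The farthest pair is P–R with squared distance 181. The circle on this segment as diameter has centre (-1, 1.5) and r² = 181/4 = 45.25.
Check Q: distance² to centre = 21.25 ≤ 45.25, so it lies inside.
All remaining points lie in this disk, and no smaller disk contains both endpoints, so this is the minimum enclosing circle.
The points at distance exactly r from the centre are P, R — 2 points.

2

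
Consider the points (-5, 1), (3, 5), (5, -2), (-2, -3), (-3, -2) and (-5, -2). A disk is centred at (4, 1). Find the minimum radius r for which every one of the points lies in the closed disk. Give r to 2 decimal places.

The required radius is the distance from (4, 1) to the farthest point.
Squared distances: 81, 17, 10, 52, 58, 90.
Maximum is 90, attained at (-5, -2).
r = √90 ≈ 9.49.

9.49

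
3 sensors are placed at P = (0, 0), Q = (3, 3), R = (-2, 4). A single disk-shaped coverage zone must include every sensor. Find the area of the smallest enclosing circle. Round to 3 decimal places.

Side lengths²: PQ² = 18, PR² = 20, QR² = 26.
Since QR² = 26 < 20 + 18 = 38, the triangle is acute, so the smallest enclosing circle is the circumcircle.
Circumcentre = (1/3, 8/3), r² = 65/9.
Area = π·r² = π·65/9 ≈ 22.689.

22.689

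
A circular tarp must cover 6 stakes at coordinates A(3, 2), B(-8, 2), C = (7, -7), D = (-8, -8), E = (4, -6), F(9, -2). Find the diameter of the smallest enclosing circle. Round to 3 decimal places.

18.520

By Welzl's lemma the MEC is supported by two points (diametrically opposite) or three points (on a circumcircle).
The minimum enclosing circle is determined by three boundary points: B, D, F.
Their circumcentre is (-7/34, -3) with r² = 99125/1156.
The farthest remaining point C is at distance² 78521/1156 ≤ 99125/1156.
Diameter = 2r = 2√(99125/1156) ≈ 18.520.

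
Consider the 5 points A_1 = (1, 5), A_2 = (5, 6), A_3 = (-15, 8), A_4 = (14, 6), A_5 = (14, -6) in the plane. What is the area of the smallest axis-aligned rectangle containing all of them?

x ranges over [-15, 14], width 29.
y ranges over [-6, 8], height 14.
Area = 29 × 14 = 406.

406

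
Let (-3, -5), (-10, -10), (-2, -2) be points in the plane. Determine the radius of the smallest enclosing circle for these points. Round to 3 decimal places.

5.657

Call the three points A, B, C in the order given.
Side lengths²: AB² = 74, AC² = 10, BC² = 128.
Since BC² = 128 ≥ 74 + 10 = 84, the angle opposite BC is not acute, so the smallest enclosing circle has BC as diameter.
Centre = midpoint of BC = (-6, -6), r² = 128/4 = 32.
r = √32 ≈ 5.657.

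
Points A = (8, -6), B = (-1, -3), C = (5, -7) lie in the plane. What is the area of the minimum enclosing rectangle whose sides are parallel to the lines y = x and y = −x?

In coordinates u = x + y, v = x − y the rectangle is axis-aligned; the map (x,y)→(u,v) scales areas by 2.
u-values: 2, -4, -2; range = 2 − (-4) = 6.
v-values: 14, 2, 12; range = 14 − 2 = 12.
Area = (6 × 12) / 2 = 36.

36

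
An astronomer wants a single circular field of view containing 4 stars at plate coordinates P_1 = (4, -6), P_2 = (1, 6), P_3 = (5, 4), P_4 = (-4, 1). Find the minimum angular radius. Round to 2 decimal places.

By Welzl's lemma the MEC is supported by two points (diametrically opposite) or three points (on a circumcircle).
The minimum enclosing circle is determined by three boundary points: P_1, P_2, P_4.
Their circumcentre is (2.1, -0.1) with r² = 38.42.
The farthest remaining point P_3 is at distance² 25.22 ≤ 38.42.
r = √(38.42) ≈ 6.20.

6.20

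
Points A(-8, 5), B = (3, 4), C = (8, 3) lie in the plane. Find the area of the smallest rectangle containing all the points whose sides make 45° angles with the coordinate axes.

In coordinates u = x + y, v = x − y the rectangle is axis-aligned; the map (x,y)→(u,v) scales areas by 2.
u-values: -3, 7, 11; range = 11 − (-3) = 14.
v-values: -13, -1, 5; range = 5 − (-13) = 18.
Area = (14 × 18) / 2 = 126.

126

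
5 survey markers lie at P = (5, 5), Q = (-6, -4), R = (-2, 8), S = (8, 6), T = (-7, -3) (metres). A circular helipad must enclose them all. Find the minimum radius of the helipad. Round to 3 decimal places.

8.746

A smallest enclosing disk is always determined by at most three of the input points on its boundary.
The farthest pair is S–T with squared distance 306. The circle on this segment as diameter has centre (0.5, 1.5) and r² = 306/4 = 76.5.
Check P: distance² to centre = 32.5 ≤ 76.5, so it lies inside.
All remaining points lie in this disk, and no smaller disk contains both endpoints, so this is the minimum enclosing circle.
r = √(76.5) ≈ 8.746.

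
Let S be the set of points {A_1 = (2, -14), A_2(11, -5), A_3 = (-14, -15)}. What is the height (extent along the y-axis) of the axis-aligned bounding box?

10

max y = -5, min y = -15, so height = 10.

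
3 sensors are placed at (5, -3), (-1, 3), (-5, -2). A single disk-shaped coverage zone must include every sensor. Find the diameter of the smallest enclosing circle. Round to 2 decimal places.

10.11

Call the three points A, B, C in the order given.
Side lengths²: AB² = 72, AC² = 101, BC² = 41.
Since AC² = 101 < 72 + 41 = 113, the triangle is acute, so the smallest enclosing circle is the circumcircle.
Circumcentre = (1/18, -35/18), r² = 4141/162.
Diameter = 2r = 2√(4141/162) ≈ 10.11.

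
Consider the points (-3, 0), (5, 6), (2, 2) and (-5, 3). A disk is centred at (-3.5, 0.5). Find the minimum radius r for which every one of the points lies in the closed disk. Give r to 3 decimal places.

The required radius is the distance from (-3.5, 0.5) to the farthest point.
Squared distances: 0.5, 102.5, 32.5, 8.5.
Maximum is 102.5, attained at (5, 6).
r = √(102.5) ≈ 10.124.

10.124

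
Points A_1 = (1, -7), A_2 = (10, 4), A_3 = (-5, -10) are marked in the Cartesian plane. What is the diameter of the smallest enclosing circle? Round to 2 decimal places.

Side lengths²: A_1A_2² = 202, A_1A_3² = 45, A_2A_3² = 421.
Since A_2A_3² = 421 ≥ 202 + 45 = 247, the angle opposite A_2A_3 is not acute, so the smallest enclosing circle has A_2A_3 as diameter.
Centre = midpoint of A_2A_3 = (2.5, -3), r² = 421/4 = 105.25.
Diameter = 2r = 2√(105.25) ≈ 20.52.

20.52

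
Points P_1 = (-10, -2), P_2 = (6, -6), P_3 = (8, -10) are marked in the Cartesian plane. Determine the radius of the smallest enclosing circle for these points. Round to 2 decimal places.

Side lengths²: P_1P_2² = 272, P_1P_3² = 388, P_2P_3² = 20.
Since P_1P_3² = 388 ≥ 272 + 20 = 292, the angle opposite P_1P_3 is not acute, so the smallest enclosing circle has P_1P_3 as diameter.
Centre = midpoint of P_1P_3 = (-1, -6), r² = 388/4 = 97.
r = √97 ≈ 9.85.

9.85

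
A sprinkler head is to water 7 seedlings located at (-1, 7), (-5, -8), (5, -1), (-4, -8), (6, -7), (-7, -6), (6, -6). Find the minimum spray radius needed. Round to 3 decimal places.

8.349

The minimum enclosing circle is determined by three boundary points: (-1, 7), (6, -7), (-7, -6).
Their circumcentre is (-0.1, -1.3) with r² = 69.7.
The farthest remaining point (-5, -8) is at distance² 68.9 ≤ 69.7.
r = √(69.7) ≈ 8.349.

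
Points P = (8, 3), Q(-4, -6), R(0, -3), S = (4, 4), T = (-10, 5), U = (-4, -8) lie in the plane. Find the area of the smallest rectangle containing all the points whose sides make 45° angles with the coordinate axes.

In coordinates u = x + y, v = x − y the rectangle is axis-aligned; the map (x,y)→(u,v) scales areas by 2.
u-values: 11, -10, -3, 8, -5, -12; range = 11 − (-12) = 23.
v-values: 5, 2, 3, 0, -15, 4; range = 5 − (-15) = 20.
Area = (23 × 20) / 2 = 230.

230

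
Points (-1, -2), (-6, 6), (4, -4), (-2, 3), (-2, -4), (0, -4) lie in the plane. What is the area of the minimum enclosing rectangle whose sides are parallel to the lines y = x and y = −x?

70

In coordinates u = x + y, v = x − y the rectangle is axis-aligned; the map (x,y)→(u,v) scales areas by 2.
u-values: -3, 0, 0, 1, -6, -4; range = 1 − (-6) = 7.
v-values: 1, -12, 8, -5, 2, 4; range = 8 − (-12) = 20.
Area = (7 × 20) / 2 = 70.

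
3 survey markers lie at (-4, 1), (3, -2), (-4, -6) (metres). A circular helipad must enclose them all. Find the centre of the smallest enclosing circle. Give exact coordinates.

(-19/14, -2.5)

Call the three points A, B, C in the order given.
Side lengths²: AB² = 58, AC² = 49, BC² = 65.
Since BC² = 65 < 58 + 49 = 107, the triangle is acute, so the smallest enclosing circle is the circumcircle.
Circumcentre = (-19/14, -2.5), r² = 1885/98.
Centre = (-19/14, -2.5).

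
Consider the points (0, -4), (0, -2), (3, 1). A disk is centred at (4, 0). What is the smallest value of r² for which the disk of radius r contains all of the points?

32

The required radius is the distance from (4, 0) to the farthest point.
Squared distances: 32, 20, 2.
Maximum is 32, attained at (0, -4).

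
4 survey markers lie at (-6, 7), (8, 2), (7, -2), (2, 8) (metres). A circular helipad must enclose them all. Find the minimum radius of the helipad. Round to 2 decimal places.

The farthest pair is (-6, 7)–(7, -2) with squared distance 250. The circle on this segment as diameter has centre (0.5, 2.5) and r² = 250/4 = 62.5.
Check (8, 2): distance² to centre = 56.5 ≤ 62.5, so it lies inside.
All remaining points lie in this disk, and no smaller disk contains both endpoints, so this is the minimum enclosing circle.
r = √(62.5) ≈ 7.91.

7.91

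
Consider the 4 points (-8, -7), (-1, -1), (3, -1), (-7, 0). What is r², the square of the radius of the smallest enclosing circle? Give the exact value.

39.25

A smallest enclosing disk is always determined by at most three of the input points on its boundary.
The farthest pair is (-8, -7)–(3, -1) with squared distance 157. The circle on this segment as diameter has centre (-2.5, -4) and r² = 157/4 = 39.25.
Check (-1, -1): distance² to centre = 11.25 ≤ 39.25, so it lies inside.
All remaining points lie in this disk, and no smaller disk contains both endpoints, so this is the minimum enclosing circle.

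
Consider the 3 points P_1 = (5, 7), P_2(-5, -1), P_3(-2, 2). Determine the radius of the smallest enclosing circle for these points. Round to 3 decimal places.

Side lengths²: P_1P_2² = 164, P_1P_3² = 74, P_2P_3² = 18.
Since P_1P_2² = 164 ≥ 74 + 18 = 92, the angle opposite P_1P_2 is not acute, so the smallest enclosing circle has P_1P_2 as diameter.
Centre = midpoint of P_1P_2 = (0, 3), r² = 164/4 = 41.
r = √41 ≈ 6.403.

6.403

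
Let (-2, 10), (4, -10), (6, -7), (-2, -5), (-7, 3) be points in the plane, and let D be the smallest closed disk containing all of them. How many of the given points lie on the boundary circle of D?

By Welzl's lemma the MEC is supported by two points (diametrically opposite) or three points (on a circumcircle).
The farthest pair is (-2, 10)–(4, -10) with squared distance 436. The circle on this segment as diameter has centre (1, 0) and r² = 436/4 = 109.
Check (6, -7): distance² to centre = 74 ≤ 109, so it lies inside.
All remaining points lie in this disk, and no smaller disk contains both endpoints, so this is the minimum enclosing circle.
The points at distance exactly r from the centre are (-2, 10), (4, -10) — 2 points.

2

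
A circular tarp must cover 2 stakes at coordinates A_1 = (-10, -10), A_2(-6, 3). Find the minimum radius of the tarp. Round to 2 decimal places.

6.80

The smallest circle enclosing two points has them as diameter endpoints.
Centre = midpoint = (-8, -3.5); r² = |A_1A_2|²/4 = 185/4 = 46.25.
r = √(46.25) ≈ 6.80.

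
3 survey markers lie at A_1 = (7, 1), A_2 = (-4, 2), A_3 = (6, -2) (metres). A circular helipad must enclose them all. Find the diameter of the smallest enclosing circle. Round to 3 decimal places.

11.064

Side lengths²: A_1A_2² = 122, A_1A_3² = 10, A_2A_3² = 116.
Since A_1A_2² = 122 < 116 + 10 = 126, the triangle is acute, so the smallest enclosing circle is the circumcircle.
Circumcentre = (25/17, 20/17), r² = 8845/289.
Diameter = 2r = 2√(8845/289) ≈ 11.064.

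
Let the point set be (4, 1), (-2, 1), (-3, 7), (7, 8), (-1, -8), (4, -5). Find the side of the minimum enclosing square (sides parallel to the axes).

16

The bounding box has width 10 and height 16.
An axis-aligned square enclosing the set must have side ≥ max(width, height).
So the minimum side is max(10, 16) = 16.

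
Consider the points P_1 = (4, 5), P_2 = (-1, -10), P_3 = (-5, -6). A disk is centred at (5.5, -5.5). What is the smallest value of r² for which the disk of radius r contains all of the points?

112.5

The required radius is the distance from (5.5, -5.5) to the farthest point.
Squared distances: 112.5, 62.5, 110.5.
Maximum is 112.5, attained at P_1.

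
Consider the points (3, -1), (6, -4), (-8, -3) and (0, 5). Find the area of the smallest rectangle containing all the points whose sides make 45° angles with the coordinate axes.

In coordinates u = x + y, v = x − y the rectangle is axis-aligned; the map (x,y)→(u,v) scales areas by 2.
u-values: 2, 2, -11, 5; range = 5 − (-11) = 16.
v-values: 4, 10, -5, -5; range = 10 − (-5) = 15.
Area = (16 × 15) / 2 = 120.

120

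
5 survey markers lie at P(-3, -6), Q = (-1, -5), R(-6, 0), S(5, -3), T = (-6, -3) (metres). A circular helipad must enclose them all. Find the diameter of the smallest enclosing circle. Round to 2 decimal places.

11.40

The farthest pair is R–S with squared distance 130. The circle on this segment as diameter has centre (-0.5, -1.5) and r² = 130/4 = 32.5.
Check P: distance² to centre = 26.5 ≤ 32.5, so it lies inside.
All remaining points lie in this disk, and no smaller disk contains both endpoints, so this is the minimum enclosing circle.
Diameter = 2r = 2√(32.5) ≈ 11.40.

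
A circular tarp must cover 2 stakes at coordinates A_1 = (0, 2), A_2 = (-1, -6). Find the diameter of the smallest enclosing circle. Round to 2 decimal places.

The smallest circle enclosing two points has them as diameter endpoints.
Centre = midpoint = (-0.5, -2); r² = |A_1A_2|²/4 = 65/4 = 16.25.
Diameter = 2r = 2√(16.25) ≈ 8.06.

8.06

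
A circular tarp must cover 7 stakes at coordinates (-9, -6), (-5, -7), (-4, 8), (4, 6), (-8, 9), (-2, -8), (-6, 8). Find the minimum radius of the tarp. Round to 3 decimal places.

The minimum enclosing circle of a finite set is fixed by two of the points (as a diameter) or three (as a circumcircle).
The minimum enclosing circle is determined by three boundary points: (4, 6), (-8, 9), (-2, -8).
Their circumcentre is (-225/62, 61/62) with r² = 160225/1922.
The farthest remaining point (-9, -6) is at distance² 149189/1922 ≤ 160225/1922.
r = √(160225/1922) ≈ 9.130.

9.130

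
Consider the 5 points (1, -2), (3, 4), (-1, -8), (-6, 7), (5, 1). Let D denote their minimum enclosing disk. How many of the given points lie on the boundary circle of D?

A smallest enclosing disk is always determined by at most three of the input points on its boundary.
The minimum enclosing circle is determined by three boundary points: (-1, -8), (-6, 7), (5, 1).
Their circumcentre is (-17/6, -5/18) with r² = 10205/162.
The farthest remaining point (3, 4) is at distance² 8477/162 ≤ 10205/162.
The points at distance exactly r from the centre are (-1, -8), (-6, 7), (5, 1) — 3 points.

3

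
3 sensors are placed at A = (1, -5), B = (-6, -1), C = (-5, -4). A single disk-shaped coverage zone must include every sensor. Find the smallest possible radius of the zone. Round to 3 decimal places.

Side lengths²: AB² = 65, AC² = 37, BC² = 10.
Since AB² = 65 ≥ 37 + 10 = 47, the angle opposite AB is not acute, so the smallest enclosing circle has AB as diameter.
Centre = midpoint of AB = (-2.5, -3), r² = 65/4 = 16.25.
r = √(16.25) ≈ 4.031.

4.031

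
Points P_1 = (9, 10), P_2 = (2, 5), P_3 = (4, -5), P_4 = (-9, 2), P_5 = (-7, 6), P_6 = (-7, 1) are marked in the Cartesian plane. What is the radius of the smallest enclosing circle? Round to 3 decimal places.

The minimum enclosing circle of a finite set is fixed by two of the points (as a diameter) or three (as a circumcircle).
The minimum enclosing circle is determined by three boundary points: P_1, P_3, P_4.
Their circumcentre is (16/23, 102/23) with r² = 52865/529.
The farthest remaining point P_6 is at distance² 37570/529 ≤ 52865/529.
r = √(52865/529) ≈ 9.997.

9.997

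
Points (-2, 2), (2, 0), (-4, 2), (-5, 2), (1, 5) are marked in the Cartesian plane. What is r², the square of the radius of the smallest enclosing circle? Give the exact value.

By Welzl's lemma the MEC is supported by two points (diametrically opposite) or three points (on a circumcircle).
The minimum enclosing circle is determined by three boundary points: (2, 0), (-5, 2), (1, 5).
Their circumcentre is (-27/22, 43/22) with r² = 3445/242.
The farthest remaining point (-4, 2) is at distance² 1861/242 ≤ 3445/242.

3445/242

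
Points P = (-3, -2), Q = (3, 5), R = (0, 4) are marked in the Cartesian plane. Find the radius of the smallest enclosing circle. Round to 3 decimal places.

Side lengths²: PQ² = 85, PR² = 45, QR² = 10.
Since PQ² = 85 ≥ 45 + 10 = 55, the angle opposite PQ is not acute, so the smallest enclosing circle has PQ as diameter.
Centre = midpoint of PQ = (0, 1.5), r² = 85/4 = 21.25.
r = √(21.25) ≈ 4.610.

4.610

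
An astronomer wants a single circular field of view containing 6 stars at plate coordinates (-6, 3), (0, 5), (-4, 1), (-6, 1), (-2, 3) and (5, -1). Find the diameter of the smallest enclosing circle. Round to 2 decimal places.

By Welzl's lemma the MEC is supported by two points (diametrically opposite) or three points (on a circumcircle).
The farthest pair is (-6, 3)–(5, -1) with squared distance 137. The circle on this segment as diameter has centre (-0.5, 1) and r² = 137/4 = 34.25.
Check (0, 5): distance² to centre = 16.25 ≤ 34.25, so it lies inside.
All remaining points lie in this disk, and no smaller disk contains both endpoints, so this is the minimum enclosing circle.
Diameter = 2r = 2√(34.25) ≈ 11.70.

11.70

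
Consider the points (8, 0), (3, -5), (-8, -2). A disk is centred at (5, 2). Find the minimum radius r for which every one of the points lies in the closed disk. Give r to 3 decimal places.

13.601

The required radius is the distance from (5, 2) to the farthest point.
Squared distances: 13, 53, 185.
Maximum is 185, attained at (-8, -2).
r = √185 ≈ 13.601.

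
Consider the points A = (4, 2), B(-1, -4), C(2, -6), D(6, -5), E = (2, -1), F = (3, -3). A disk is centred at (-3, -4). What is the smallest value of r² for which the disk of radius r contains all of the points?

85

The required radius is the distance from (-3, -4) to the farthest point.
Squared distances: 85, 4, 29, 82, 34, 37.
Maximum is 85, attained at A.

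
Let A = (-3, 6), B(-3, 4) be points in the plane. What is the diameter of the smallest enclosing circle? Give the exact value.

2

The smallest circle enclosing two points has them as diameter endpoints.
Centre = midpoint = (-3, 5); r² = |AB|²/4 = 4/4 = 1.
Diameter = 2r = 2√1 = 2.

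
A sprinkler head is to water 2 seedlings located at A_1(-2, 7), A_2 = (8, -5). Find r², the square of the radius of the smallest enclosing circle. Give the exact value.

The smallest circle enclosing two points has them as diameter endpoints.
Centre = midpoint = (3, 1); r² = |A_1A_2|²/4 = 244/4 = 61.

61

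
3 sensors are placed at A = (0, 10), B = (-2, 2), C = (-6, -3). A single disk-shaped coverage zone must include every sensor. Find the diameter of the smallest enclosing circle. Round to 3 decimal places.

Side lengths²: AB² = 68, AC² = 205, BC² = 41.
Since AC² = 205 ≥ 68 + 41 = 109, the angle opposite AC is not acute, so the smallest enclosing circle has AC as diameter.
Centre = midpoint of AC = (-3, 3.5), r² = 205/4 = 51.25.
Diameter = 2r = 2√(51.25) ≈ 14.318.

14.318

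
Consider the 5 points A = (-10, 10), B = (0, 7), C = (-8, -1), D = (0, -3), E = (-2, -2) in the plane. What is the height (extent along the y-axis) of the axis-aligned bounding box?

13

max y = 10, min y = -3, so height = 13.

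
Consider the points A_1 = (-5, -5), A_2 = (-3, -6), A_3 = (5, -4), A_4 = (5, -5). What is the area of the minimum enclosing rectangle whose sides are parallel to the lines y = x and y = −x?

In coordinates u = x + y, v = x − y the rectangle is axis-aligned; the map (x,y)→(u,v) scales areas by 2.
u-values: -10, -9, 1, 0; range = 1 − (-10) = 11.
v-values: 0, 3, 9, 10; range = 10 − 0 = 10.
Area = (11 × 10) / 2 = 55.

55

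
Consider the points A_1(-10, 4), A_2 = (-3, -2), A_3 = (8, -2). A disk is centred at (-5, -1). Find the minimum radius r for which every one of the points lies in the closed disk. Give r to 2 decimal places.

13.04

The required radius is the distance from (-5, -1) to the farthest point.
Squared distances: 50, 5, 170.
Maximum is 170, attained at A_3.
r = √170 ≈ 13.04.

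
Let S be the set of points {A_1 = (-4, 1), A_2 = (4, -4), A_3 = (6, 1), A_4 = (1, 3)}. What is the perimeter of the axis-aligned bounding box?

Width = max x − min x = 6 − (-4) = 10.
Height = max y − min y = 3 − (-4) = 7.
Perimeter = 2(10 + 7) = 34.

34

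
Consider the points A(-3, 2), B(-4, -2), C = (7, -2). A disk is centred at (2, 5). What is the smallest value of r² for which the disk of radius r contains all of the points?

85

The required radius is the distance from (2, 5) to the farthest point.
Squared distances: 34, 85, 74.
Maximum is 85, attained at B.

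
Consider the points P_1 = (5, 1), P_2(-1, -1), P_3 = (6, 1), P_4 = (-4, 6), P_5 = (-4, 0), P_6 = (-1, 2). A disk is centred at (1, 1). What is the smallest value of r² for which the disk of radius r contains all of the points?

The required radius is the distance from (1, 1) to the farthest point.
Squared distances: 16, 8, 25, 50, 26, 5.
Maximum is 50, attained at P_4.

50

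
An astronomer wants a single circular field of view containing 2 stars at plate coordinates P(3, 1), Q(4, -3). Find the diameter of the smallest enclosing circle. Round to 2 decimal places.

The smallest circle enclosing two points has them as diameter endpoints.
Centre = midpoint = (3.5, -1); r² = |PQ|²/4 = 17/4 = 4.25.
Diameter = 2r = 2√(4.25) ≈ 4.12.

4.12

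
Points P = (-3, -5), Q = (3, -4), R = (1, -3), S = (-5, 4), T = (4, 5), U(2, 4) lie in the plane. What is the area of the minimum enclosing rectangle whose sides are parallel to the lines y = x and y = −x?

In coordinates u = x + y, v = x − y the rectangle is axis-aligned; the map (x,y)→(u,v) scales areas by 2.
u-values: -8, -1, -2, -1, 9, 6; range = 9 − (-8) = 17.
v-values: 2, 7, 4, -9, -1, -2; range = 7 − (-9) = 16.
Area = (17 × 16) / 2 = 136.

136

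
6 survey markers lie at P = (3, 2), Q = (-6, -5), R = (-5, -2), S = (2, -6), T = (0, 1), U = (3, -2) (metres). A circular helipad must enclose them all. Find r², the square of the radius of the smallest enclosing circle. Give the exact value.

The farthest pair is P–Q with squared distance 130. The circle on this segment as diameter has centre (-1.5, -1.5) and r² = 130/4 = 32.5.
Check R: distance² to centre = 12.5 ≤ 32.5, so it lies inside.
All remaining points lie in this disk, and no smaller disk contains both endpoints, so this is the minimum enclosing circle.

32.5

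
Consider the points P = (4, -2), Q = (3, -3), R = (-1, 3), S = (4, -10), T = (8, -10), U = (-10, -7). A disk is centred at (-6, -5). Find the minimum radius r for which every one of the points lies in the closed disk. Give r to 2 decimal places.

The required radius is the distance from (-6, -5) to the farthest point.
Squared distances: 109, 85, 89, 125, 221, 20.
Maximum is 221, attained at T.
r = √221 ≈ 14.87.

14.87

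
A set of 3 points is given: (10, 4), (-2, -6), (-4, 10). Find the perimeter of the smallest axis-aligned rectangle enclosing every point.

60

Width = max x − min x = 10 − (-4) = 14.
Height = max y − min y = 10 − (-6) = 16.
Perimeter = 2(14 + 16) = 60.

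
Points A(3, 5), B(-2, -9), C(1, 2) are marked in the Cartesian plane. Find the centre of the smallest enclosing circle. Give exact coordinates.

Side lengths²: AB² = 221, AC² = 13, BC² = 130.
Since AB² = 221 ≥ 130 + 13 = 143, the angle opposite AB is not acute, so the smallest enclosing circle has AB as diameter.
Centre = midpoint of AB = (0.5, -2), r² = 221/4 = 55.25.
Centre = (0.5, -2).

(0.5, -2)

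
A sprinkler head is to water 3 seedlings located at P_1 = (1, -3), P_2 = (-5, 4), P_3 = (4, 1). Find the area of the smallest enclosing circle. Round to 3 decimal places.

Side lengths²: P_1P_2² = 85, P_1P_3² = 25, P_2P_3² = 90.
Since P_2P_3² = 90 < 85 + 25 = 110, the triangle is acute, so the smallest enclosing circle is the circumcircle.
Circumcentre = (-5/6, 1.5), r² = 425/18.
Area = π·r² = π·425/18 ≈ 74.176.

74.176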